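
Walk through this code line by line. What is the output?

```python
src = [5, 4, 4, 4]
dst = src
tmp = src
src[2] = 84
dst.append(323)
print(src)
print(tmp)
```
[5, 4, 84, 4, 323]
[5, 4, 84, 4, 323]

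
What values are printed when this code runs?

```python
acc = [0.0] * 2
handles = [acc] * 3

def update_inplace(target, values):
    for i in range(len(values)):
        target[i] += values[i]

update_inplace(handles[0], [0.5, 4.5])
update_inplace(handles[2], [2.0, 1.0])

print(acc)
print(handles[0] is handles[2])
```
[2.5, 5.5]
True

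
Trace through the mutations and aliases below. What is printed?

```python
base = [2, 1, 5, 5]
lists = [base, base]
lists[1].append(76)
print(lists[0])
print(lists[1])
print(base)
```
[2, 1, 5, 5, 76]
[2, 1, 5, 5, 76]
[2, 1, 5, 5, 76]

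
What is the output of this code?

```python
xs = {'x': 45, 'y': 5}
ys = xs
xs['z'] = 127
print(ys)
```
{'x': 45, 'y': 5, 'z': 127}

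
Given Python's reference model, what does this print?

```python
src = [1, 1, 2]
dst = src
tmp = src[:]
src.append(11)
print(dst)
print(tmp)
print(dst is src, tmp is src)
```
[1, 1, 2, 11]
[1, 1, 2]
True False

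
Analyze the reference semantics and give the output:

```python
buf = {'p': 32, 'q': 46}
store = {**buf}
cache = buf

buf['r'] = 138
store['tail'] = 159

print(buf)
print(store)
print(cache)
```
{'p': 32, 'q': 46, 'r': 138}
{'p': 32, 'q': 46, 'tail': 159}
{'p': 32, 'q': 46, 'r': 138}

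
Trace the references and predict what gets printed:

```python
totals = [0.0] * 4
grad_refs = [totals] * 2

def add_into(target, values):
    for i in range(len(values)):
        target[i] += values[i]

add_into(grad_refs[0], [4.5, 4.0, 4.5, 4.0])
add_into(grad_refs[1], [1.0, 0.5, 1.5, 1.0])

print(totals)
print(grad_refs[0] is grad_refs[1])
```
[5.5, 4.5, 6.0, 5.0]
True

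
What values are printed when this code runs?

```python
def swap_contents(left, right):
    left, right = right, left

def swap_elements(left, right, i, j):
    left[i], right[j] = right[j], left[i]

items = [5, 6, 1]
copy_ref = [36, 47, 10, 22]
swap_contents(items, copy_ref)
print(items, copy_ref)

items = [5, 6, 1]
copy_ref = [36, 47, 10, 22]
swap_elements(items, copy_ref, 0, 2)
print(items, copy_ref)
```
[5, 6, 1] [36, 47, 10, 22]
[10, 6, 1] [36, 47, 5, 22]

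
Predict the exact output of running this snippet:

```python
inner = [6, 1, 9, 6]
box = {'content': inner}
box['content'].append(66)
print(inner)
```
[6, 1, 9, 6, 66]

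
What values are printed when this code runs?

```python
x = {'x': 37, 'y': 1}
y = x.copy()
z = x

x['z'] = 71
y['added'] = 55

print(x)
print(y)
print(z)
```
{'x': 37, 'y': 1, 'z': 71}
{'x': 37, 'y': 1, 'added': 55}
{'x': 37, 'y': 1, 'z': 71}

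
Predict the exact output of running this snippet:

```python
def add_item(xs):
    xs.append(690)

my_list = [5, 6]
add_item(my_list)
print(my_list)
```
[5, 6, 690]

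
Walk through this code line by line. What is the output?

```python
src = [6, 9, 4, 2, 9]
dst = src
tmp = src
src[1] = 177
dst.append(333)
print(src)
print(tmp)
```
[6, 177, 4, 2, 9, 333]
[6, 177, 4, 2, 9, 333]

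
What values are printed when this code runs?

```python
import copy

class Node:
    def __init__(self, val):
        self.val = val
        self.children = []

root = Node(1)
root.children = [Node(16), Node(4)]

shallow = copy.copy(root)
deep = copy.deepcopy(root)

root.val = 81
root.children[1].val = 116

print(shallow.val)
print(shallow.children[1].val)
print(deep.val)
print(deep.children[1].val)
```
1
116
1
4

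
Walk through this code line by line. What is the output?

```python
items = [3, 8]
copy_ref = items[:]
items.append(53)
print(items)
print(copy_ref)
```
[3, 8, 53]
[3, 8]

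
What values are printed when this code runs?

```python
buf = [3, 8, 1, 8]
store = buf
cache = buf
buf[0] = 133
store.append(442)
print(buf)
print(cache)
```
[133, 8, 1, 8, 442]
[133, 8, 1, 8, 442]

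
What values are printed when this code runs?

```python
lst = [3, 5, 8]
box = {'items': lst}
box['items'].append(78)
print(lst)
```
[3, 5, 8, 78]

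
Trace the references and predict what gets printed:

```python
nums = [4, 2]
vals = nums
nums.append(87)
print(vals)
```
[4, 2, 87]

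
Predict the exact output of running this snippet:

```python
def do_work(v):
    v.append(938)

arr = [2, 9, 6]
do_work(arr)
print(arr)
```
[2, 9, 6, 938]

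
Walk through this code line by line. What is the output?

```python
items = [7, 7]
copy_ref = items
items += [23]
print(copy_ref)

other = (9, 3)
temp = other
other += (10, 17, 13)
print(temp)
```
[7, 7, 23]
(9, 3)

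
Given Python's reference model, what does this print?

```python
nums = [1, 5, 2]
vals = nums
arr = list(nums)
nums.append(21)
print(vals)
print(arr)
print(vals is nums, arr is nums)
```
[1, 5, 2, 21]
[1, 5, 2]
True False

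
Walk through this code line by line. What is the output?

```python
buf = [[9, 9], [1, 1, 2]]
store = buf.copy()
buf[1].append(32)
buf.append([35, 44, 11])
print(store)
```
[[9, 9], [1, 1, 2, 32]]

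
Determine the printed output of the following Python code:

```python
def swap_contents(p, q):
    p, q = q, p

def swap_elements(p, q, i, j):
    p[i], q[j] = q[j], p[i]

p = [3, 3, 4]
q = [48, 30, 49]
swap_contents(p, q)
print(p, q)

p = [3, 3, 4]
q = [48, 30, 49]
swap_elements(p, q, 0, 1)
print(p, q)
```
[3, 3, 4] [48, 30, 49]
[30, 3, 4] [48, 3, 49]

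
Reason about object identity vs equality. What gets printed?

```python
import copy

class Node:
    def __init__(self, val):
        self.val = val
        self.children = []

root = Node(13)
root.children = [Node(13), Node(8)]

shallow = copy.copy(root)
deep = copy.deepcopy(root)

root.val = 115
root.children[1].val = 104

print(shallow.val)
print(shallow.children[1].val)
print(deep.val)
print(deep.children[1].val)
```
13
104
13
8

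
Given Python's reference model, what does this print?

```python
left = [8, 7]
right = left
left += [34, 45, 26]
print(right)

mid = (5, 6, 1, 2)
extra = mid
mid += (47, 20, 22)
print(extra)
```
[8, 7, 34, 45, 26]
(5, 6, 1, 2)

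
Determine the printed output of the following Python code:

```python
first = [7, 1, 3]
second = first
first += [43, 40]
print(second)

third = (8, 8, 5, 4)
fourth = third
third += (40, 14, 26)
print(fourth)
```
[7, 1, 3, 43, 40]
(8, 8, 5, 4)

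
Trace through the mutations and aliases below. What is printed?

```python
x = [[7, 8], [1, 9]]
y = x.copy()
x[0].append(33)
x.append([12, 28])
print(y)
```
[[7, 8, 33], [1, 9]]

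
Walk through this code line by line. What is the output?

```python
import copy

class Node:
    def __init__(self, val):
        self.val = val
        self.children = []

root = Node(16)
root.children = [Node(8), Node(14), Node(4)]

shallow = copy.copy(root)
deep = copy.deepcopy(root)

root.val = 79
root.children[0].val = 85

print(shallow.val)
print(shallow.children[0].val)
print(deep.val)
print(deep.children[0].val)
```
16
85
16
8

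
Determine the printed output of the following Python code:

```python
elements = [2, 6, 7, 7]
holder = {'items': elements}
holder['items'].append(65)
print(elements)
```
[2, 6, 7, 7, 65]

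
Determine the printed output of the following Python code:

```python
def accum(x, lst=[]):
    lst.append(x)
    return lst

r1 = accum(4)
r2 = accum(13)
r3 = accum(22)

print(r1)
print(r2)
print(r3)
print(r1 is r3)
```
[4, 13, 22]
[4, 13, 22]
[4, 13, 22]
True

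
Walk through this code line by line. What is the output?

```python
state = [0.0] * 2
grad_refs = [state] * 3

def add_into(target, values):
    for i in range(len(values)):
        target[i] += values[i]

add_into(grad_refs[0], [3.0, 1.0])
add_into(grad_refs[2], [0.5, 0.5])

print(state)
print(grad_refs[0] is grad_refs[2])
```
[3.5, 1.5]
True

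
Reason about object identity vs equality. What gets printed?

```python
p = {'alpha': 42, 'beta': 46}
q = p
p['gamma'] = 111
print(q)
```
{'alpha': 42, 'beta': 46, 'gamma': 111}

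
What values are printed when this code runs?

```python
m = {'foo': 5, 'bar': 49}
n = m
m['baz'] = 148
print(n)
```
{'foo': 5, 'bar': 49, 'baz': 148}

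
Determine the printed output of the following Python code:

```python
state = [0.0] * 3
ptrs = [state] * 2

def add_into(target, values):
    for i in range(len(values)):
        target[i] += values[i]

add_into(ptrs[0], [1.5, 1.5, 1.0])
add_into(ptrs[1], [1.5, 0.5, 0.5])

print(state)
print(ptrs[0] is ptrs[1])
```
[3.0, 2.0, 1.5]
True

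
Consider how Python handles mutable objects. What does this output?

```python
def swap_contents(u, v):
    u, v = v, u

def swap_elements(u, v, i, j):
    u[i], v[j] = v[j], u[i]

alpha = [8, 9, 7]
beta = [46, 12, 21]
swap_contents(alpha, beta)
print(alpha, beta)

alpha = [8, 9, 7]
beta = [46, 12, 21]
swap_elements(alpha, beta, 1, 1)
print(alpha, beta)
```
[8, 9, 7] [46, 12, 21]
[8, 12, 7] [46, 9, 21]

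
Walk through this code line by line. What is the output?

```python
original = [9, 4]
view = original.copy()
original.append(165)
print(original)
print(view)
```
[9, 4, 165]
[9, 4]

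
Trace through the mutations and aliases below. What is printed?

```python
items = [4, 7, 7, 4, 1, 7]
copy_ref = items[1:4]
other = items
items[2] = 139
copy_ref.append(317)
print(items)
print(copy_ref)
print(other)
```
[4, 7, 139, 4, 1, 7]
[7, 7, 4, 317]
[4, 7, 139, 4, 1, 7]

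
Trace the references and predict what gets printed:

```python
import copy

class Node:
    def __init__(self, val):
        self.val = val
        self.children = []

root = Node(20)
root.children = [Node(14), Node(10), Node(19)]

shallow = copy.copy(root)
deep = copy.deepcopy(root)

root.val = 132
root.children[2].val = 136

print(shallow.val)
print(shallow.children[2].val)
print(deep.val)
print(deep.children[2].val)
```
20
136
20
19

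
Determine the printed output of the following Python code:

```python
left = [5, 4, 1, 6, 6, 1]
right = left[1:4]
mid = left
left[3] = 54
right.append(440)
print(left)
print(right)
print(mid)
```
[5, 4, 1, 54, 6, 1]
[4, 1, 6, 440]
[5, 4, 1, 54, 6, 1]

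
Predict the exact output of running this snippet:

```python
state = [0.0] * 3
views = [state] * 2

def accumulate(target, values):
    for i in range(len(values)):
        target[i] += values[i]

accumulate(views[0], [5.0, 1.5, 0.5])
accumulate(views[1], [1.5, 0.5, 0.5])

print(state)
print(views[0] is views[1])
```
[6.5, 2.0, 1.0]
True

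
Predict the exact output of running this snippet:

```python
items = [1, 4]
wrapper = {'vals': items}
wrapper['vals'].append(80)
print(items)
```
[1, 4, 80]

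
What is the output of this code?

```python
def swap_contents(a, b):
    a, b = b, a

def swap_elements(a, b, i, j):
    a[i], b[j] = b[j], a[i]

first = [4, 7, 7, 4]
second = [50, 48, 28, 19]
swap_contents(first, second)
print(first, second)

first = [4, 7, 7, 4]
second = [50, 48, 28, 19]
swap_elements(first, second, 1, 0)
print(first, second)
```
[4, 7, 7, 4] [50, 48, 28, 19]
[4, 50, 7, 4] [7, 48, 28, 19]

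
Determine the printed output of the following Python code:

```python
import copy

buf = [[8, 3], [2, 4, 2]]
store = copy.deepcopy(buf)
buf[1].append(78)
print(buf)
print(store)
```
[[8, 3], [2, 4, 2, 78]]
[[8, 3], [2, 4, 2]]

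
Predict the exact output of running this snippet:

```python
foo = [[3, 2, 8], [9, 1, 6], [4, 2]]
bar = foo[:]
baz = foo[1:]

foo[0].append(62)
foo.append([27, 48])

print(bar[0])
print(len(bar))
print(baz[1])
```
[3, 2, 8, 62]
3
[4, 2]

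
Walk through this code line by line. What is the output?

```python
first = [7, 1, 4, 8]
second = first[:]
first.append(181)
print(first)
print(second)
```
[7, 1, 4, 8, 181]
[7, 1, 4, 8]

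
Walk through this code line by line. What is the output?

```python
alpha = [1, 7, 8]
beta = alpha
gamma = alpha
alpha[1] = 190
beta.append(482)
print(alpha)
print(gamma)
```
[1, 190, 8, 482]
[1, 190, 8, 482]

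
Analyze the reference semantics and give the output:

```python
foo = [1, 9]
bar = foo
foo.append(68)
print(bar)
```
[1, 9, 68]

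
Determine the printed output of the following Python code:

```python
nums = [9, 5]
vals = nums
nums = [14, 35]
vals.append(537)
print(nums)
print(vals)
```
[14, 35]
[9, 5, 537]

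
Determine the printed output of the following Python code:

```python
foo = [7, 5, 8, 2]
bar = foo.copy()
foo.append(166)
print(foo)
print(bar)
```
[7, 5, 8, 2, 166]
[7, 5, 8, 2]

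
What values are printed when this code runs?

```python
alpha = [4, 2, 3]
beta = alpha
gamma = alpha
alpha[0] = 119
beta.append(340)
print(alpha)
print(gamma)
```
[119, 2, 3, 340]
[119, 2, 3, 340]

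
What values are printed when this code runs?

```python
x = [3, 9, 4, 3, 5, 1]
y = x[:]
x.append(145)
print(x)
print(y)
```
[3, 9, 4, 3, 5, 1, 145]
[3, 9, 4, 3, 5, 1]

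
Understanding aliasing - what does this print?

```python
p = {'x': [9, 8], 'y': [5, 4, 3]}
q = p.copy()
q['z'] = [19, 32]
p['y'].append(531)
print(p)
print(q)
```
{'x': [9, 8], 'y': [5, 4, 3, 531]}
{'x': [9, 8], 'y': [5, 4, 3, 531], 'z': [19, 32]}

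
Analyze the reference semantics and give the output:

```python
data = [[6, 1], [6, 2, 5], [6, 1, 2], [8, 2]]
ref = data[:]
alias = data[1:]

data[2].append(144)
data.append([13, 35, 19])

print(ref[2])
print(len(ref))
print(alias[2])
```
[6, 1, 2, 144]
4
[8, 2]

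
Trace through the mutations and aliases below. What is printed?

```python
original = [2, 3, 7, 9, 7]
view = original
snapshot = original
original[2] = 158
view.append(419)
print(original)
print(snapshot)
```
[2, 3, 158, 9, 7, 419]
[2, 3, 158, 9, 7, 419]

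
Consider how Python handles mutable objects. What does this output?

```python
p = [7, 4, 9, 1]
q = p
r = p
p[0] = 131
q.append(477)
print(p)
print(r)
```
[131, 4, 9, 1, 477]
[131, 4, 9, 1, 477]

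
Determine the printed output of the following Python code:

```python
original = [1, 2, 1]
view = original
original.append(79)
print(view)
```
[1, 2, 1, 79]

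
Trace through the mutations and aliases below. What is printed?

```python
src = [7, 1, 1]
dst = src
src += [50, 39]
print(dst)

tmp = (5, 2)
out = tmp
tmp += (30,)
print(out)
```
[7, 1, 1, 50, 39]
(5, 2)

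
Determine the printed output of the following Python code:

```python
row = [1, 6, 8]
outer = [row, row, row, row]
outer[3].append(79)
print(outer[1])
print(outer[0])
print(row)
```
[1, 6, 8, 79]
[1, 6, 8, 79]
[1, 6, 8, 79]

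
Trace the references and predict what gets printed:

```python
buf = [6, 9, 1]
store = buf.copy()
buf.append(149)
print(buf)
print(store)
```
[6, 9, 1, 149]
[6, 9, 1]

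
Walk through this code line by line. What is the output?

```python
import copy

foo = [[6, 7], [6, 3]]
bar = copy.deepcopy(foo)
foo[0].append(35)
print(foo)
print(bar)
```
[[6, 7, 35], [6, 3]]
[[6, 7], [6, 3]]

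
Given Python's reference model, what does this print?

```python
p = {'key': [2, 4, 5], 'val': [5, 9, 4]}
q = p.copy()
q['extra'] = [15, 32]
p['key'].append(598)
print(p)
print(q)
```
{'key': [2, 4, 5, 598], 'val': [5, 9, 4]}
{'key': [2, 4, 5, 598], 'val': [5, 9, 4], 'extra': [15, 32]}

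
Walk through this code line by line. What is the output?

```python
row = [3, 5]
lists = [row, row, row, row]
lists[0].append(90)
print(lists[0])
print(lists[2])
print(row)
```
[3, 5, 90]
[3, 5, 90]
[3, 5, 90]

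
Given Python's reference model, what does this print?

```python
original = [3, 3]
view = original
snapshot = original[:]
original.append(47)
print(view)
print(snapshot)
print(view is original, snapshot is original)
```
[3, 3, 47]
[3, 3]
True False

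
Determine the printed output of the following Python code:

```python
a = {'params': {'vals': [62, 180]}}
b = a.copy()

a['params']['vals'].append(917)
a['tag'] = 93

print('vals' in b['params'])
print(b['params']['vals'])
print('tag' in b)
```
True
[62, 180, 917]
False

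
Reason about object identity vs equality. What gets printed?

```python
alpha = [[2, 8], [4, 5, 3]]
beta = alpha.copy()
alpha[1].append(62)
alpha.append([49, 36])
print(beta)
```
[[2, 8], [4, 5, 3, 62]]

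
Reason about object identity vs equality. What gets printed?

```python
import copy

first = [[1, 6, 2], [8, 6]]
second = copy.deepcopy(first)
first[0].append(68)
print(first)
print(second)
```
[[1, 6, 2, 68], [8, 6]]
[[1, 6, 2], [8, 6]]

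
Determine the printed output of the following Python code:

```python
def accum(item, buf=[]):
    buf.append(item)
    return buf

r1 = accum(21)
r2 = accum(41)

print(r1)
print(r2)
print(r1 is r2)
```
[21, 41]
[21, 41]
True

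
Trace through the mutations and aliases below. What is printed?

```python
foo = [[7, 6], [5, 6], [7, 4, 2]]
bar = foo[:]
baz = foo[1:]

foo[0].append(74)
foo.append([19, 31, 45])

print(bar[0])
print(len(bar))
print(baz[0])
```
[7, 6, 74]
3
[5, 6]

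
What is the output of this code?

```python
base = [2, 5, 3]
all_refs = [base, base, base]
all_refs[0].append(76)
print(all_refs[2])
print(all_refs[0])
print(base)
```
[2, 5, 3, 76]
[2, 5, 3, 76]
[2, 5, 3, 76]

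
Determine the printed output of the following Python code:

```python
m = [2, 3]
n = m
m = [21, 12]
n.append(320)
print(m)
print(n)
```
[21, 12]
[2, 3, 320]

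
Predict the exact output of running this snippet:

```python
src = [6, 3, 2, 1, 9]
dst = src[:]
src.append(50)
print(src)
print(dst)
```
[6, 3, 2, 1, 9, 50]
[6, 3, 2, 1, 9]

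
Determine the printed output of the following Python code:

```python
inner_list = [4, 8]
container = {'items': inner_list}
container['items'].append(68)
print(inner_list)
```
[4, 8, 68]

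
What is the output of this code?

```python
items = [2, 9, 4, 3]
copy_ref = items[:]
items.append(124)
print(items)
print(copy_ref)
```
[2, 9, 4, 3, 124]
[2, 9, 4, 3]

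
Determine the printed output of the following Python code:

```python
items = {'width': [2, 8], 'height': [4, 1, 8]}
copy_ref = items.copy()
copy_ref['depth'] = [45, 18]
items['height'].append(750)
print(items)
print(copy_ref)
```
{'width': [2, 8], 'height': [4, 1, 8, 750]}
{'width': [2, 8], 'height': [4, 1, 8, 750], 'depth': [45, 18]}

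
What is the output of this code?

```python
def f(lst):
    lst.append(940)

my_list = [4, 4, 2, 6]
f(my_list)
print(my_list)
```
[4, 4, 2, 6, 940]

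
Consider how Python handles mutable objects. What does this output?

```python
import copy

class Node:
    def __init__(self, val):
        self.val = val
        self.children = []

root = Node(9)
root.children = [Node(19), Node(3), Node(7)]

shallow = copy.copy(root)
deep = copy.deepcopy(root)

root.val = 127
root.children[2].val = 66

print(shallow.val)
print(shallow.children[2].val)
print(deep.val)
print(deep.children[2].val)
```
9
66
9
7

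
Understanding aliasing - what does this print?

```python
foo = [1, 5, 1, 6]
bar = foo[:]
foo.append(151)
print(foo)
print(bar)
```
[1, 5, 1, 6, 151]
[1, 5, 1, 6]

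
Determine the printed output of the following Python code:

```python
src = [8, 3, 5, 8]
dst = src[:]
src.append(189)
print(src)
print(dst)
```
[8, 3, 5, 8, 189]
[8, 3, 5, 8]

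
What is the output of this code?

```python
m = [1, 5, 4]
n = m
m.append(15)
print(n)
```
[1, 5, 4, 15]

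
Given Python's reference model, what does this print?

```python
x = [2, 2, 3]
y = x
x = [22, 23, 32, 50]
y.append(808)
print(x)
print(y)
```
[22, 23, 32, 50]
[2, 2, 3, 808]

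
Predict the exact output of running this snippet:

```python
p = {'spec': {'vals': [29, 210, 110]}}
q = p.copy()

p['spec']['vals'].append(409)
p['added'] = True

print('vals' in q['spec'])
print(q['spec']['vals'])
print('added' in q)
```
True
[29, 210, 110, 409]
False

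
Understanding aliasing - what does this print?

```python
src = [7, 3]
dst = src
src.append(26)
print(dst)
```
[7, 3, 26]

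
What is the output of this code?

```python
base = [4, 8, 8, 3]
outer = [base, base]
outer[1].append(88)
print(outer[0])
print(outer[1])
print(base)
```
[4, 8, 8, 3, 88]
[4, 8, 8, 3, 88]
[4, 8, 8, 3, 88]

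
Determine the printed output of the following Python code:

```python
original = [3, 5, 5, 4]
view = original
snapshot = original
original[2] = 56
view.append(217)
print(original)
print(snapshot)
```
[3, 5, 56, 4, 217]
[3, 5, 56, 4, 217]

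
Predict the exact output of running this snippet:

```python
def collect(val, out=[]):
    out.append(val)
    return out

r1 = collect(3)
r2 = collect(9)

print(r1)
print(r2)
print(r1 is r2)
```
[3, 9]
[3, 9]
True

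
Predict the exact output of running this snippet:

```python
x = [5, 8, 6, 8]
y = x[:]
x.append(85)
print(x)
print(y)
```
[5, 8, 6, 8, 85]
[5, 8, 6, 8]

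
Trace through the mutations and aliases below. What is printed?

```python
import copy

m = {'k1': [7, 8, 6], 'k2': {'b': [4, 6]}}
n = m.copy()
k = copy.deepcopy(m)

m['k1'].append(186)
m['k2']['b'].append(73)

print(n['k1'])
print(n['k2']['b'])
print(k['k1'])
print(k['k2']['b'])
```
[7, 8, 6, 186]
[4, 6, 73]
[7, 8, 6]
[4, 6]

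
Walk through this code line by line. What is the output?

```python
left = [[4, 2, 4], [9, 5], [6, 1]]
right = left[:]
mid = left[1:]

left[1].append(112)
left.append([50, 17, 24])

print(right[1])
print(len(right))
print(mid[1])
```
[9, 5, 112]
3
[6, 1]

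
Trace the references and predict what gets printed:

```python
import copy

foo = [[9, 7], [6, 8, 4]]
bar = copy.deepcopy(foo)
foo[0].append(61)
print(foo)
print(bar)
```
[[9, 7, 61], [6, 8, 4]]
[[9, 7], [6, 8, 4]]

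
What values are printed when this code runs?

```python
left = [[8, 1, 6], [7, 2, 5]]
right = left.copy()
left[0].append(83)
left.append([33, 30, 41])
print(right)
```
[[8, 1, 6, 83], [7, 2, 5]]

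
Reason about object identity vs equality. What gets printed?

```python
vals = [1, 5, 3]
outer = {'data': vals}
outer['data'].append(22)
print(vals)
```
[1, 5, 3, 22]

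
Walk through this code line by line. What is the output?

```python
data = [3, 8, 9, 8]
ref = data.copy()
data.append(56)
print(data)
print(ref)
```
[3, 8, 9, 8, 56]
[3, 8, 9, 8]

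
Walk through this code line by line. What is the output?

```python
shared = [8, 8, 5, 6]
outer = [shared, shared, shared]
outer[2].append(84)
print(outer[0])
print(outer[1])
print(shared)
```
[8, 8, 5, 6, 84]
[8, 8, 5, 6, 84]
[8, 8, 5, 6, 84]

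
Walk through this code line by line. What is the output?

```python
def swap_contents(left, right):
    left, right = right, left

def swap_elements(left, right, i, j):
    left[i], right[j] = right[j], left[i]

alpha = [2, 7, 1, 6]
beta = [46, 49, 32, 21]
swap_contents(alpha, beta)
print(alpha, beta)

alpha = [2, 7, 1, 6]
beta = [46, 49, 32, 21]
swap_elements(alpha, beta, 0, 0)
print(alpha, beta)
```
[2, 7, 1, 6] [46, 49, 32, 21]
[46, 7, 1, 6] [2, 49, 32, 21]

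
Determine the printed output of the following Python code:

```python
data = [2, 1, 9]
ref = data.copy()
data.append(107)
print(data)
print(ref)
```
[2, 1, 9, 107]
[2, 1, 9]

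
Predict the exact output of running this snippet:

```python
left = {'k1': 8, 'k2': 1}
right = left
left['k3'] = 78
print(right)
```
{'k1': 8, 'k2': 1, 'k3': 78}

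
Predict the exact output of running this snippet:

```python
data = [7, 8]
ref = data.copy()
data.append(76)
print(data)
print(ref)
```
[7, 8, 76]
[7, 8]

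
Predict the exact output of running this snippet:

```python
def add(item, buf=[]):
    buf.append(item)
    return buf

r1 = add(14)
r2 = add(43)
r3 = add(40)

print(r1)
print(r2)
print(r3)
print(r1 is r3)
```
[14, 43, 40]
[14, 43, 40]
[14, 43, 40]
True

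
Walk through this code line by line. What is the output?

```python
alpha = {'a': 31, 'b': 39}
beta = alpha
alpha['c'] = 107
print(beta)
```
{'a': 31, 'b': 39, 'c': 107}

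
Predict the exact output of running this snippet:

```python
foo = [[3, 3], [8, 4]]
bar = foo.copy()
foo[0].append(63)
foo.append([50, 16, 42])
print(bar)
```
[[3, 3, 63], [8, 4]]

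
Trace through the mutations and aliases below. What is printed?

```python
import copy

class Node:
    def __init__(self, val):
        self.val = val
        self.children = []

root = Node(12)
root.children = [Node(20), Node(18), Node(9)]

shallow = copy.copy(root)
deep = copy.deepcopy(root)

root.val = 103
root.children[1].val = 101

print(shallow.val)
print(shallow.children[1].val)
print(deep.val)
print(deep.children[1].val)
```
12
101
12
18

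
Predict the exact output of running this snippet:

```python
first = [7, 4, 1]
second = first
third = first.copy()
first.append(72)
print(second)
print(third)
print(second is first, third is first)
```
[7, 4, 1, 72]
[7, 4, 1]
True False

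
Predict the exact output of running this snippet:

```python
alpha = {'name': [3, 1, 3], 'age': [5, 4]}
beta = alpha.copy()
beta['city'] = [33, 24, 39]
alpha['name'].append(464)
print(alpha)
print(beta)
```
{'name': [3, 1, 3, 464], 'age': [5, 4]}
{'name': [3, 1, 3, 464], 'age': [5, 4], 'city': [33, 24, 39]}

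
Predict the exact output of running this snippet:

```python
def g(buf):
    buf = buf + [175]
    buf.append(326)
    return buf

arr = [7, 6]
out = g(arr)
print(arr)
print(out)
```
[7, 6]
[7, 6, 175, 326]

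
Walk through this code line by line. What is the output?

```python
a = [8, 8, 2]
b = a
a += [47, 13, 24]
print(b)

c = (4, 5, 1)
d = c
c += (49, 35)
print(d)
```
[8, 8, 2, 47, 13, 24]
(4, 5, 1)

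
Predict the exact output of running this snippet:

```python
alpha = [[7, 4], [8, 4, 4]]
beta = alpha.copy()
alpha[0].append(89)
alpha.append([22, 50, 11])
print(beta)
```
[[7, 4, 89], [8, 4, 4]]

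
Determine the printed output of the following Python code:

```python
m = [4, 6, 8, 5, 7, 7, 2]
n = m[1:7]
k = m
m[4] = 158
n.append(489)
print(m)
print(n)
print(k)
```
[4, 6, 8, 5, 158, 7, 2]
[6, 8, 5, 7, 7, 2, 489]
[4, 6, 8, 5, 158, 7, 2]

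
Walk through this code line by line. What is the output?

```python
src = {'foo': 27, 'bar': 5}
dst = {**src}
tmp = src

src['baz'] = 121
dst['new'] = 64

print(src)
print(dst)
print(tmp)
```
{'foo': 27, 'bar': 5, 'baz': 121}
{'foo': 27, 'bar': 5, 'new': 64}
{'foo': 27, 'bar': 5, 'baz': 121}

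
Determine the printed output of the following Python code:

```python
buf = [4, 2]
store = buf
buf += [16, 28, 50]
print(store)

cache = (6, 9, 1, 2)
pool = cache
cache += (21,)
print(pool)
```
[4, 2, 16, 28, 50]
(6, 9, 1, 2)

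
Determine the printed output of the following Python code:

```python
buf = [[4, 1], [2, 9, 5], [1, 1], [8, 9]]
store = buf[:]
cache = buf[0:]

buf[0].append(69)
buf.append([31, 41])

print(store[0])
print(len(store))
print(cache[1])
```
[4, 1, 69]
4
[2, 9, 5]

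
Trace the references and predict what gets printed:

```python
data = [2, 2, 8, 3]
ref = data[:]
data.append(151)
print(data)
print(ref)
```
[2, 2, 8, 3, 151]
[2, 2, 8, 3]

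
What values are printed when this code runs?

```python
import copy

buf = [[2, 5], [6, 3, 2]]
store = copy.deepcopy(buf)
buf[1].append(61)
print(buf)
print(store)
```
[[2, 5], [6, 3, 2, 61]]
[[2, 5], [6, 3, 2]]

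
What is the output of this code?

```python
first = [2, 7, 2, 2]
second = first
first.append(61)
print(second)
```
[2, 7, 2, 2, 61]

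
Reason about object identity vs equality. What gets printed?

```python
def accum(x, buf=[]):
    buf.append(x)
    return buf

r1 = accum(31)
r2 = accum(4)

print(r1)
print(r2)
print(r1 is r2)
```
[31, 4]
[31, 4]
True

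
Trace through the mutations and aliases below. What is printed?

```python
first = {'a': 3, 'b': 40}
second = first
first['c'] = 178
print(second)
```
{'a': 3, 'b': 40, 'c': 178}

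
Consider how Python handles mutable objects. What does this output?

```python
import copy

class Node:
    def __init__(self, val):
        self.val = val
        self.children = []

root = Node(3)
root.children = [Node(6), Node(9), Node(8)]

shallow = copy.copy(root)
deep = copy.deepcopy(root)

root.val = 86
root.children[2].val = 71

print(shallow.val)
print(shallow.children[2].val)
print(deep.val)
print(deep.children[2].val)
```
3
71
3
8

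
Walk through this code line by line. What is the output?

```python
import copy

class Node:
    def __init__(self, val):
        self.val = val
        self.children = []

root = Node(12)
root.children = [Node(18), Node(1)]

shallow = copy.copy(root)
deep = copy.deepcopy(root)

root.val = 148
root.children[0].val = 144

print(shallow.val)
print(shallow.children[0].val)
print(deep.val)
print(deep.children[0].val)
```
12
144
12
18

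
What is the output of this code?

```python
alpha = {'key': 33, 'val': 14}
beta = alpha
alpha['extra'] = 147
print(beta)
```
{'key': 33, 'val': 14, 'extra': 147}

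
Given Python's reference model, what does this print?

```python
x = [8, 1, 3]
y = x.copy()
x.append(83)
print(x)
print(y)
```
[8, 1, 3, 83]
[8, 1, 3]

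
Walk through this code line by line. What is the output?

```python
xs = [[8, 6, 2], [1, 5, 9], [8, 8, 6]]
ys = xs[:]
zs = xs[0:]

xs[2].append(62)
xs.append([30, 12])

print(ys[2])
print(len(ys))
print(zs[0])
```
[8, 8, 6, 62]
3
[8, 6, 2]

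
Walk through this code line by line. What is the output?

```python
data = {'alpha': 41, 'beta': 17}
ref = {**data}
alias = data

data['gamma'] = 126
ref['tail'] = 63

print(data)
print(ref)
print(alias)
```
{'alpha': 41, 'beta': 17, 'gamma': 126}
{'alpha': 41, 'beta': 17, 'tail': 63}
{'alpha': 41, 'beta': 17, 'gamma': 126}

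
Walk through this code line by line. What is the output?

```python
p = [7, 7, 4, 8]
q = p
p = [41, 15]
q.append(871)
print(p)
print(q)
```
[41, 15]
[7, 7, 4, 8, 871]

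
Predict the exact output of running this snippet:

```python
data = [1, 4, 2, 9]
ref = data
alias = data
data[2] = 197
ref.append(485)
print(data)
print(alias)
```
[1, 4, 197, 9, 485]
[1, 4, 197, 9, 485]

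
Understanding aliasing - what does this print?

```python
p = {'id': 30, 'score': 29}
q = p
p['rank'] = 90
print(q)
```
{'id': 30, 'score': 29, 'rank': 90}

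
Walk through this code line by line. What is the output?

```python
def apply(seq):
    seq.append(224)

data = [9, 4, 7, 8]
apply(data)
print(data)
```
[9, 4, 7, 8, 224]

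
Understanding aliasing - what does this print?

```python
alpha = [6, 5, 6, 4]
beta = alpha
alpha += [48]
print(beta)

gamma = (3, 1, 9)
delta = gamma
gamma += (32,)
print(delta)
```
[6, 5, 6, 4, 48]
(3, 1, 9)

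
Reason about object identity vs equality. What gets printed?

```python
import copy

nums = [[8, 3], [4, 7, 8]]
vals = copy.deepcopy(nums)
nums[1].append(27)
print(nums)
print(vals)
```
[[8, 3], [4, 7, 8, 27]]
[[8, 3], [4, 7, 8]]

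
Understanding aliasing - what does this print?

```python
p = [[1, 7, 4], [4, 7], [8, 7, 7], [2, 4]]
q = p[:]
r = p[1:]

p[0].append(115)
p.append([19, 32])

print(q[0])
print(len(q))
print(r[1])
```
[1, 7, 4, 115]
4
[8, 7, 7]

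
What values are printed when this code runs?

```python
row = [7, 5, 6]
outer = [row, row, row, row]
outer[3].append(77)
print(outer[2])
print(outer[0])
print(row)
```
[7, 5, 6, 77]
[7, 5, 6, 77]
[7, 5, 6, 77]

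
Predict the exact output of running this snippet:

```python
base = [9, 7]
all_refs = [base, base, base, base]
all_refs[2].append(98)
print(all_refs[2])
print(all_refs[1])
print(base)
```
[9, 7, 98]
[9, 7, 98]
[9, 7, 98]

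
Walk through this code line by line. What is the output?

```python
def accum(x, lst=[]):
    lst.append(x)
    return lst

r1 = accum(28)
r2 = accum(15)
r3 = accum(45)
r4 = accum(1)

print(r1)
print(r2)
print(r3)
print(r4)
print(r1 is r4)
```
[28, 15, 45, 1]
[28, 15, 45, 1]
[28, 15, 45, 1]
[28, 15, 45, 1]
True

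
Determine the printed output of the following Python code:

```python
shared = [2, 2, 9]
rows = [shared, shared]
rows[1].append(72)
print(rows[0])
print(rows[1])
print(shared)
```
[2, 2, 9, 72]
[2, 2, 9, 72]
[2, 2, 9, 72]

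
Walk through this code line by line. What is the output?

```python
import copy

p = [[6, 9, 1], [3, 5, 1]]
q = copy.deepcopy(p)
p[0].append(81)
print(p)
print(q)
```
[[6, 9, 1, 81], [3, 5, 1]]
[[6, 9, 1], [3, 5, 1]]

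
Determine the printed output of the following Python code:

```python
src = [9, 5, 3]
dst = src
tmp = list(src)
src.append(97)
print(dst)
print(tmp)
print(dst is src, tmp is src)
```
[9, 5, 3, 97]
[9, 5, 3]
True False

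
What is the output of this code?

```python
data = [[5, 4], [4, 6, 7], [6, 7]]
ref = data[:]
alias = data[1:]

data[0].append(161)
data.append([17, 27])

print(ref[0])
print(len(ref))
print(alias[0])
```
[5, 4, 161]
3
[4, 6, 7]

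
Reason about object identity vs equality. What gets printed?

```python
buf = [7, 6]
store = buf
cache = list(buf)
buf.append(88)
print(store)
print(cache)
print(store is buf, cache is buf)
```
[7, 6, 88]
[7, 6]
True False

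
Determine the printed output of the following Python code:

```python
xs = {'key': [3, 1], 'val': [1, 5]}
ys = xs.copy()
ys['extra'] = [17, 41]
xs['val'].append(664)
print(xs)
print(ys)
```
{'key': [3, 1], 'val': [1, 5, 664]}
{'key': [3, 1], 'val': [1, 5, 664], 'extra': [17, 41]}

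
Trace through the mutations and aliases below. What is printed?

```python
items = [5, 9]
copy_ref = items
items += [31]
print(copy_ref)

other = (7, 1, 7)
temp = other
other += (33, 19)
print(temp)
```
[5, 9, 31]
(7, 1, 7)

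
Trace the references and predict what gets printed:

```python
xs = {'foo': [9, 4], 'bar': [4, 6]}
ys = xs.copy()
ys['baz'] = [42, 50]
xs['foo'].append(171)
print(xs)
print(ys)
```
{'foo': [9, 4, 171], 'bar': [4, 6]}
{'foo': [9, 4, 171], 'bar': [4, 6], 'baz': [42, 50]}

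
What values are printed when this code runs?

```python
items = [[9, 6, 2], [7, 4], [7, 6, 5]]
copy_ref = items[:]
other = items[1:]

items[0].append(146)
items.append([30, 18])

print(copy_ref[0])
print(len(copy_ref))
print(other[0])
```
[9, 6, 2, 146]
3
[7, 4]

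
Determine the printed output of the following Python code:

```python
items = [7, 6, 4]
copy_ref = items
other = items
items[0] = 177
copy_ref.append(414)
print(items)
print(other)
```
[177, 6, 4, 414]
[177, 6, 4, 414]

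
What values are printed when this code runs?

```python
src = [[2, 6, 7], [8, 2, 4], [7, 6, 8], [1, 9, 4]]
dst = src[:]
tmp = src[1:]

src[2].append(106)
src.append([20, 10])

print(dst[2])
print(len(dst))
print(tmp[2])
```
[7, 6, 8, 106]
4
[1, 9, 4]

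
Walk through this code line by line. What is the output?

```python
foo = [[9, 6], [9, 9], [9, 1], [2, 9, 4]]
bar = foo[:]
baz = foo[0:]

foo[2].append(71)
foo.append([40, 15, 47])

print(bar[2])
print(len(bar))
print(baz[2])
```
[9, 1, 71]
4
[9, 1, 71]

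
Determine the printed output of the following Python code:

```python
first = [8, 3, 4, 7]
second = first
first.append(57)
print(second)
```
[8, 3, 4, 7, 57]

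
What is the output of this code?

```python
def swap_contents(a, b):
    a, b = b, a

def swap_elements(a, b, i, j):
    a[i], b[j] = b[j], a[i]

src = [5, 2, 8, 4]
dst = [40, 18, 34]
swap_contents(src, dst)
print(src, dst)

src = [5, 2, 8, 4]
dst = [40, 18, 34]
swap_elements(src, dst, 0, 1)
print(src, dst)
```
[5, 2, 8, 4] [40, 18, 34]
[18, 2, 8, 4] [40, 5, 34]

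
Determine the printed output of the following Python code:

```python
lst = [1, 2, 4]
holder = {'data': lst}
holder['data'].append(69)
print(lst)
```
[1, 2, 4, 69]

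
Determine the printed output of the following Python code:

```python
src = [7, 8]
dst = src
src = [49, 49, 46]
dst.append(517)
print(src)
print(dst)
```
[49, 49, 46]
[7, 8, 517]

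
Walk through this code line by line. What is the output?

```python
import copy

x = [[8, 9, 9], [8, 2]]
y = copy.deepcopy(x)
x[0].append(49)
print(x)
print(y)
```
[[8, 9, 9, 49], [8, 2]]
[[8, 9, 9], [8, 2]]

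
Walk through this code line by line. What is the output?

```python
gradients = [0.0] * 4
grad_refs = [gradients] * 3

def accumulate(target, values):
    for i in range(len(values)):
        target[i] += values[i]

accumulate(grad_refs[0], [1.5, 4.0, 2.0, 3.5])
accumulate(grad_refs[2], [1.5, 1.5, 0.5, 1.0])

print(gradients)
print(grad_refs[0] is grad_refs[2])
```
[3.0, 5.5, 2.5, 4.5]
True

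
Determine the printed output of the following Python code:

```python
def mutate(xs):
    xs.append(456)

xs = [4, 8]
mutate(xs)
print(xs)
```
[4, 8, 456]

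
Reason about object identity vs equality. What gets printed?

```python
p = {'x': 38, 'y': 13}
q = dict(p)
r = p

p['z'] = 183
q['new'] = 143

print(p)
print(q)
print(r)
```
{'x': 38, 'y': 13, 'z': 183}
{'x': 38, 'y': 13, 'new': 143}
{'x': 38, 'y': 13, 'z': 183}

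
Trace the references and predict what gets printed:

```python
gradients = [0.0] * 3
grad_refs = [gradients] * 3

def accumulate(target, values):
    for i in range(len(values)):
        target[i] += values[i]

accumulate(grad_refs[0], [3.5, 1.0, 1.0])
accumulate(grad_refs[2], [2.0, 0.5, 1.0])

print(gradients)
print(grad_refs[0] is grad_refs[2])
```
[5.5, 1.5, 2.0]
True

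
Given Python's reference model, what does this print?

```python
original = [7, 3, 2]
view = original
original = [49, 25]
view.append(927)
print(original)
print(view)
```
[49, 25]
[7, 3, 2, 927]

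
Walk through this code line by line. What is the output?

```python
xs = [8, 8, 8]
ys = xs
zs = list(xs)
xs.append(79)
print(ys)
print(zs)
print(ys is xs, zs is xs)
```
[8, 8, 8, 79]
[8, 8, 8]
True False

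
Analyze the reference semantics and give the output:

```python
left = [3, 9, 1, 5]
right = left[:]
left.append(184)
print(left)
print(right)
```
[3, 9, 1, 5, 184]
[3, 9, 1, 5]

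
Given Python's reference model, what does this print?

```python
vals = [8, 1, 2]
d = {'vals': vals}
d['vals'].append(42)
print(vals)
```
[8, 1, 2, 42]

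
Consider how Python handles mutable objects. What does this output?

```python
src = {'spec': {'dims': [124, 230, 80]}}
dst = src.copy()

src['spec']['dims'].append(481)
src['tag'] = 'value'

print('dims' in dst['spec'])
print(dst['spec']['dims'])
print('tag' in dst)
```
True
[124, 230, 80, 481]
False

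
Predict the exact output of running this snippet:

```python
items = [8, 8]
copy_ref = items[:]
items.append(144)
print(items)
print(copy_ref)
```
[8, 8, 144]
[8, 8]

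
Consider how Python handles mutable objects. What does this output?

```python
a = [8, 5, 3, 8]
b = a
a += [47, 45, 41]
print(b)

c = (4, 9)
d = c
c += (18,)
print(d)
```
[8, 5, 3, 8, 47, 45, 41]
(4, 9)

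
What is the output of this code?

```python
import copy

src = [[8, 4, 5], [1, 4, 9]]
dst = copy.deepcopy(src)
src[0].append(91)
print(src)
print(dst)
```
[[8, 4, 5, 91], [1, 4, 9]]
[[8, 4, 5], [1, 4, 9]]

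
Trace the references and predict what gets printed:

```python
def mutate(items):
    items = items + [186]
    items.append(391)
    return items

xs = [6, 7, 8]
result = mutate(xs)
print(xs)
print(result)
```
[6, 7, 8]
[6, 7, 8, 186, 391]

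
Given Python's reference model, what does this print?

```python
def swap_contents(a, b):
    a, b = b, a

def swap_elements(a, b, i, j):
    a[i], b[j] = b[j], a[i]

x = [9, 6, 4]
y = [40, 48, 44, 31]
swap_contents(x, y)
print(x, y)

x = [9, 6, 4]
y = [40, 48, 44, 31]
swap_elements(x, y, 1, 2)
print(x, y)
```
[9, 6, 4] [40, 48, 44, 31]
[9, 44, 4] [40, 48, 6, 31]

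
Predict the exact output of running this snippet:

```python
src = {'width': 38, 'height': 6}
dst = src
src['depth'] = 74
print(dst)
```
{'width': 38, 'height': 6, 'depth': 74}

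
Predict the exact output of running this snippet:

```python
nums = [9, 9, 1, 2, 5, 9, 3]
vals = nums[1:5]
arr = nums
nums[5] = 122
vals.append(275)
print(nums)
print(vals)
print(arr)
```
[9, 9, 1, 2, 5, 122, 3]
[9, 1, 2, 5, 275]
[9, 9, 1, 2, 5, 122, 3]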